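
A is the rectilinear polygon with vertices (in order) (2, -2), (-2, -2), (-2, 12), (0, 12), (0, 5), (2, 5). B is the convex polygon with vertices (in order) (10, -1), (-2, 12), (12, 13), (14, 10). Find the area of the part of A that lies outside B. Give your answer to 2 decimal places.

39.83

|A| = 42, |A∩B| = 2.1667.
|A ∖ B| = |A| − |A∩B| = 42 − 2.1667 = 39.83.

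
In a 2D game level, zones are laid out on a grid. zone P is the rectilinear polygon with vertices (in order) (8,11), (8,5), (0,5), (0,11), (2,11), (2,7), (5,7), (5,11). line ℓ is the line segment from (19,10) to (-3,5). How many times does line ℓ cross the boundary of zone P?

The segment meets the boundary at (0,5.682), (8,7.5).

2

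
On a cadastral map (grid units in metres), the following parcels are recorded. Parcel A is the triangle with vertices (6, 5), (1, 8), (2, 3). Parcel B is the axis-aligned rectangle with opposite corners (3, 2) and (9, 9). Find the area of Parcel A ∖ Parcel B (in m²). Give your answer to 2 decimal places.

|Parcel A| = 11, |Parcel A∩Parcel B| = 4.95.
|Parcel A ∖ Parcel B| = |Parcel A| − |Parcel A∩Parcel B| = 11 − 4.95 = 6.05.

6.05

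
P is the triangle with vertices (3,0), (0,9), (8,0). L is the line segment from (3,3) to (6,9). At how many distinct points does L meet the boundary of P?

The segment meets the boundary at (3.84,4.68).

1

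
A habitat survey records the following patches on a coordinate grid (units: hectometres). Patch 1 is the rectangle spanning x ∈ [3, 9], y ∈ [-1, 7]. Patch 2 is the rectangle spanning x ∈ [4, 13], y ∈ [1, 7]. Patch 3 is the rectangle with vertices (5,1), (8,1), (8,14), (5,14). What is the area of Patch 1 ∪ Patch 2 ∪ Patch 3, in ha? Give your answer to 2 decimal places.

By inclusion–exclusion:
Individual areas: |Patch 1| = 48, |Patch 2| = 54, |Patch 3| = 39.
|Patch 1∩Patch 2|: x∈[4,9], y∈[1,7] → 5·6 = 30.
|Patch 1∩Patch 3|: x∈[5,8], y∈[1,7] → 3·6 = 18.
|Patch 2∩Patch 3|: x∈[5,8], y∈[1,7] → 3·6 = 18.
|Patch 1∩Patch 2∩Patch 3| = 18.
|Patch 1 ∪ Patch 2 ∪ Patch 3| = 141 − 66 + 18 = 93.00.

93.00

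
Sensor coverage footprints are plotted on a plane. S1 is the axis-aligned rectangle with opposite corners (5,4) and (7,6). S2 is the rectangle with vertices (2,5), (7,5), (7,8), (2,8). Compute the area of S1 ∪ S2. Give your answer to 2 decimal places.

17.00

By inclusion–exclusion:
Individual areas: |S1| = 4, |S2| = 15.
|S1∩S2|: x∈[5,7], y∈[5,6] → 2·1 = 2.
|S1 ∪ S2| = 19 − 2 = 17.00.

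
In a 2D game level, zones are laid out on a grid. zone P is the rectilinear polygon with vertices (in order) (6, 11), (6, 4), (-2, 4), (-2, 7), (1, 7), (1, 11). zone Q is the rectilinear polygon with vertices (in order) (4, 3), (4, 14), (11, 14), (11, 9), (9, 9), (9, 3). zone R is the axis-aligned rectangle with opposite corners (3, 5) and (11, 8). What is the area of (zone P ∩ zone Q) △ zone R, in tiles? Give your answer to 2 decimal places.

26.00

|zone P ∩ zone Q| = 14.
|(zone P ∩ zone Q) ∩ zone R| = 6.
|(zone P ∩ zone Q) △ zone R| = 14 + 24 − 12 = 26.00.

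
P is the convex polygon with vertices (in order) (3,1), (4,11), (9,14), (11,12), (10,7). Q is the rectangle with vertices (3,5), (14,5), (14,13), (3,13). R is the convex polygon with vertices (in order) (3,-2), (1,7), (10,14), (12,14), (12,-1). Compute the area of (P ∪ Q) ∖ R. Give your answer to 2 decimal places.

|P ∪ Q| = 97.8667.
|(P ∪ Q) ∩ R| = 68.1965.
|(P ∪ Q) ∖ R| = 97.8667 − 68.1965 = 29.67.

29.67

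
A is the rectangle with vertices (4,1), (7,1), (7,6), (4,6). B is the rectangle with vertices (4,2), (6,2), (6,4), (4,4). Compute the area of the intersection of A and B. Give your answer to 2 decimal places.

|A∩B|: x∈[4,6], y∈[2,4] → 2·2 = 4.

4.00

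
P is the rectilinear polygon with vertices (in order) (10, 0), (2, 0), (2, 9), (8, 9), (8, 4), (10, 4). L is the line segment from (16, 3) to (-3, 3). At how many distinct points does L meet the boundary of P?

The segment meets the boundary at (2,3), (10,3).

2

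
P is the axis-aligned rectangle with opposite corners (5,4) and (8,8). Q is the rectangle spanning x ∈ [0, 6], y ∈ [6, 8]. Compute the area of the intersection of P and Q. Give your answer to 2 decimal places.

|P∩Q|: x∈[5,6], y∈[6,8] → 1·2 = 2.

2.00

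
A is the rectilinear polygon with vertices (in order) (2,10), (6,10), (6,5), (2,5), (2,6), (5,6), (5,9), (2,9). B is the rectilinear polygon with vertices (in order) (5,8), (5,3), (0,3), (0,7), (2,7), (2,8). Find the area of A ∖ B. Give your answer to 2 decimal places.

|A| = 11, |A∩B| = 3.
|A ∖ B| = |A| − |A∩B| = 11 − 3 = 8.00.

8.00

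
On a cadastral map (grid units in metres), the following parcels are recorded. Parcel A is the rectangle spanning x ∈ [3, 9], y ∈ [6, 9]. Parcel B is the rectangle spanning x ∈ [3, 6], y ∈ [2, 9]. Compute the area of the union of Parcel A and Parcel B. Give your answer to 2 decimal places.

30.00

By inclusion–exclusion:
Individual areas: |Parcel A| = 18, |Parcel B| = 21.
|Parcel A∩Parcel B|: x∈[3,6], y∈[6,9] → 3·3 = 9.
|Parcel A ∪ Parcel B| = 39 − 9 = 30.00.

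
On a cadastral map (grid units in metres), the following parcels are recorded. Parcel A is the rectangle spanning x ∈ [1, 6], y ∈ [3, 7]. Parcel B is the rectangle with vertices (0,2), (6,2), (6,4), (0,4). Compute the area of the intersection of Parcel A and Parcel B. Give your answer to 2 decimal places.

5.00

|Parcel A∩Parcel B|: x∈[1,6], y∈[3,4] → 5·1 = 5.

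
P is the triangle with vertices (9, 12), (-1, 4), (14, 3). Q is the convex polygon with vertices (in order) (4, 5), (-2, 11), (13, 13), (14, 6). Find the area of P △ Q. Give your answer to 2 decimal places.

|P| = 65, |Q| = 86.5, |P∩Q| = 37.3684.
|P △ Q| = |P| + |Q| − 2·|P∩Q| = 65 + 86.5 − 74.7368 = 76.76.

76.76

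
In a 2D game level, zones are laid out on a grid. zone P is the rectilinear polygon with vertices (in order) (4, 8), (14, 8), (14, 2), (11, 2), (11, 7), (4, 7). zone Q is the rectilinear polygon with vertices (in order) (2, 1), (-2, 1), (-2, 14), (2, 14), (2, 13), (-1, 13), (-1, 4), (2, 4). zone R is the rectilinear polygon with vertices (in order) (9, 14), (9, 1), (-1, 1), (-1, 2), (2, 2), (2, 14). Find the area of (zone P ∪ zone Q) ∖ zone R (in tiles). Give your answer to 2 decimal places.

42.00

|zone P ∪ zone Q| = 50.
|(zone P ∪ zone Q) ∩ zone R| = 8.
|(zone P ∪ zone Q) ∖ zone R| = 50 − 8 = 42.00.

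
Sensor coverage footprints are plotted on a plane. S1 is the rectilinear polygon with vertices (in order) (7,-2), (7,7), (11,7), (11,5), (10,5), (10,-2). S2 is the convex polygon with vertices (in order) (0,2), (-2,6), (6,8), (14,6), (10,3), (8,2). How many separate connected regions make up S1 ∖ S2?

2

S1 ∖ S2 splits into 2 disjoint pieces (area 13, area 0.125).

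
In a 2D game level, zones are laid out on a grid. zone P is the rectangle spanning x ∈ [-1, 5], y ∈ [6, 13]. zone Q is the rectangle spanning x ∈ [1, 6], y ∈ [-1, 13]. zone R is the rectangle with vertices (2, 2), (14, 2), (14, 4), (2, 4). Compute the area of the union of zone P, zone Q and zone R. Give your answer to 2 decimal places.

By inclusion–exclusion:
Individual areas: |zone P| = 42, |zone Q| = 70, |zone R| = 24.
|zone P∩zone Q|: x∈[1,5], y∈[6,13] → 4·7 = 28.
|zone P∩zone R| = 0 (no overlap).
|zone Q∩zone R|: x∈[2,6], y∈[2,4] → 4·2 = 8.
|zone P∩zone Q∩zone R| = 0.
|zone P ∪ zone Q ∪ zone R| = 136 − 36 + 0 = 100.00.

100.00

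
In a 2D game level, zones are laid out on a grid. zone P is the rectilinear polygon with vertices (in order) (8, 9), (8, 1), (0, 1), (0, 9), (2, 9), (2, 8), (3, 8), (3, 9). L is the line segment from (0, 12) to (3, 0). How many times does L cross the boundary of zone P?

The segment meets the boundary at (2.75,1), (0.75,9).

2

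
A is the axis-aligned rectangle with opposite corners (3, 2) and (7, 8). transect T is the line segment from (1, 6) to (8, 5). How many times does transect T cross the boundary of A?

The segment meets the boundary at (7,5.143), (3,5.714).

2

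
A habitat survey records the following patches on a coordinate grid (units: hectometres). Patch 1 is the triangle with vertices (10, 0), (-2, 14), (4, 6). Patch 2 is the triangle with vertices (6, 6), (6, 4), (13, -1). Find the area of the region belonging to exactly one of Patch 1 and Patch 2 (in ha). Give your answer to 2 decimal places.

|Patch 1| = 6, |Patch 2| = 7, |Patch 1∩Patch 2| = 0.4912.
|Patch 1 △ Patch 2| = |Patch 1| + |Patch 2| − 2·|Patch 1∩Patch 2| = 6 + 7 − 0.9825 = 12.02.

12.02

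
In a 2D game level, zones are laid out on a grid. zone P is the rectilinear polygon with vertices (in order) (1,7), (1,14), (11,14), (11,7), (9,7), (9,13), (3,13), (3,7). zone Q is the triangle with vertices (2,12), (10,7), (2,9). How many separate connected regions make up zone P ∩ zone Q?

2

zone P ∩ zone Q splits into 2 disjoint pieces (area 0.1875, area 2.8125).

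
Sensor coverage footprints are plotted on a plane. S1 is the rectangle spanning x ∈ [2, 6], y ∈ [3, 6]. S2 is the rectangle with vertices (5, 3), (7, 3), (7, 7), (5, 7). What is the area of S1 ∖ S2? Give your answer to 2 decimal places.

9.00

|S1∩S2|: x∈[5,6], y∈[3,6] → 1·3 = 3.
|S1| = 12.
|S1 ∖ S2| = |S1| − |S1∩S2| = 12 − 3 = 9.00.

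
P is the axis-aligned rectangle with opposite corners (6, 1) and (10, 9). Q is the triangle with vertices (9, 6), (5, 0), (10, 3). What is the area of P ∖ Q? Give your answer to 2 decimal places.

23.58

|P| = 32, |P∩Q| = 8.4167.
|P ∖ Q| = |P| − |P∩Q| = 32 − 8.4167 = 23.58.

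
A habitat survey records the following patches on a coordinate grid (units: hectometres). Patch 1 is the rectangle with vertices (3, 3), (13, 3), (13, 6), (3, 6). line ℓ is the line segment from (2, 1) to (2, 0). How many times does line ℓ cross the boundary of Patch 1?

The segment lies entirely outside Patch 1 and never meets its boundary.

0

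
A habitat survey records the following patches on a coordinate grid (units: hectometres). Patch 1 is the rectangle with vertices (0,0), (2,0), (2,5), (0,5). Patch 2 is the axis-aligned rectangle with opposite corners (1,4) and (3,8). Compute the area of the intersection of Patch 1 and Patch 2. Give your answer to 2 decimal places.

|Patch 1∩Patch 2|: x∈[1,2], y∈[4,5] → 1·1 = 1.

1.00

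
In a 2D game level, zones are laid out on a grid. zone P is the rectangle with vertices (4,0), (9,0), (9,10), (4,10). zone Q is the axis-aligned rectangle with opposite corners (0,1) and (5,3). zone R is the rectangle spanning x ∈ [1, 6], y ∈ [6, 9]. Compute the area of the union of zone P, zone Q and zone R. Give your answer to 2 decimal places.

By inclusion–exclusion:
Individual areas: |zone P| = 50, |zone Q| = 10, |zone R| = 15.
|zone P∩zone Q|: x∈[4,5], y∈[1,3] → 1·2 = 2.
|zone P∩zone R|: x∈[4,6], y∈[6,9] → 2·3 = 6.
|zone Q∩zone R| = 0 (no overlap).
|zone P∩zone Q∩zone R| = 0.
|zone P ∪ zone Q ∪ zone R| = 75 − 8 + 0 = 67.00.

67.00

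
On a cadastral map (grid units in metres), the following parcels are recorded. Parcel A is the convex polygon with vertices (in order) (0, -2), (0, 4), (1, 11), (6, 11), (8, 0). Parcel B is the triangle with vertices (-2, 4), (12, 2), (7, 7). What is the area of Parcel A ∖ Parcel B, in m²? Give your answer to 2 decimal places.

|Parcel A| = 81.5, |Parcel A∩Parcel B| = 18.8314.
|Parcel A ∖ Parcel B| = |Parcel A| − |Parcel A∩Parcel B| = 81.5 − 18.8314 = 62.67.

62.67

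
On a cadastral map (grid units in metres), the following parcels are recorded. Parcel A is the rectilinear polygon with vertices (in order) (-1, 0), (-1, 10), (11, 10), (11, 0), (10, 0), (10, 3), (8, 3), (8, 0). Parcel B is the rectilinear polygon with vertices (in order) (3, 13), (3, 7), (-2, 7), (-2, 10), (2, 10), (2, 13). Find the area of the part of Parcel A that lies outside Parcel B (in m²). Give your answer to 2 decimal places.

|Parcel A| = 114, |Parcel A∩Parcel B| = 12.
|Parcel A ∖ Parcel B| = |Parcel A| − |Parcel A∩Parcel B| = 114 − 12 = 102.00.

102.00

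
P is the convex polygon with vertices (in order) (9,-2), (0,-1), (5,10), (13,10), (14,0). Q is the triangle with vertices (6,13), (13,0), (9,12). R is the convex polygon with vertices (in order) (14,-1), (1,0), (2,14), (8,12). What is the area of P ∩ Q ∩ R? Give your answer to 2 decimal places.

8.10

The intersection is the polygon with vertices (13,0), (7.615,10), (8.923,10), (11.6,4.2).
By the shoelace formula its area is 8.10.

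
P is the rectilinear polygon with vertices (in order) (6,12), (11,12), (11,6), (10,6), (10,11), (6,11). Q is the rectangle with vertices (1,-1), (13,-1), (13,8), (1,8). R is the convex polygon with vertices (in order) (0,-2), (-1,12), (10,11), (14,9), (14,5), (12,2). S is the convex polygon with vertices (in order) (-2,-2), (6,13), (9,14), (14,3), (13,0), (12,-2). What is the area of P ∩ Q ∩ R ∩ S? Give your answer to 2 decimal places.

2.00

The intersection is the polygon with vertices (10,8), (11,8), (11,6), (10,6).
By the shoelace formula its area is 2.00.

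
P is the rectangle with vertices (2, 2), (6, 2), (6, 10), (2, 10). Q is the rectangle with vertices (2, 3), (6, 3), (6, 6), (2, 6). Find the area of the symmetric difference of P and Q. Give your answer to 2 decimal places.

20.00

|P∩Q|: x∈[2,6], y∈[3,6] → 4·3 = 12.
|P △ Q| = |P| + |Q| − 2·|P∩Q| = 32 + 12 − 24 = 20.00.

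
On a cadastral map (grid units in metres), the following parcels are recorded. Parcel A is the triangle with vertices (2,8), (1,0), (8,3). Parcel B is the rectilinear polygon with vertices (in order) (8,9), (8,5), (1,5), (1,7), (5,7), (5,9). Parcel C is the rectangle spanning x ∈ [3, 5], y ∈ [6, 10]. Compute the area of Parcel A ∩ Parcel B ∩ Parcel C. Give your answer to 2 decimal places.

0.80

The intersection is the polygon with vertices (3.2,7), (4.4,6), (3,6), (3,7).
By the shoelace formula its area is 0.80.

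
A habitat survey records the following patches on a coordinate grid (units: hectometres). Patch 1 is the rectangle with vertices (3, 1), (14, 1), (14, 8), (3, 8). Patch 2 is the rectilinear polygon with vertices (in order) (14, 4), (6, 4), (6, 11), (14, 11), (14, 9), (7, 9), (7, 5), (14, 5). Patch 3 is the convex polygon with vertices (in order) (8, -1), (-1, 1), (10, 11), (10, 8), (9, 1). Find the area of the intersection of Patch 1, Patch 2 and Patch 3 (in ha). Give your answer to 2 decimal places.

6.28

The intersection is the polygon with vertices (6,4), (6,7.364), (6.7,8), (7,8), (7,5), (9.571,5), (9.429,4).
By the shoelace formula its area is 6.28.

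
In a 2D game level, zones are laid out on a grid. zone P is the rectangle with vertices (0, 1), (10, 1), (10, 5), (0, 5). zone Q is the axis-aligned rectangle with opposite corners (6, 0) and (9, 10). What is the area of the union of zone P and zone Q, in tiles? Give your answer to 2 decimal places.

58.00

By inclusion–exclusion:
Individual areas: |zone P| = 40, |zone Q| = 30.
|zone P∩zone Q|: x∈[6,9], y∈[1,5] → 3·4 = 12.
|zone P ∪ zone Q| = 70 − 12 = 58.00.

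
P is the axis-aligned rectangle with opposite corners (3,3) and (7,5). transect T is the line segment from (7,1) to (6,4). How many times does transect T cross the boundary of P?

1

The segment meets the boundary at (6.333,3).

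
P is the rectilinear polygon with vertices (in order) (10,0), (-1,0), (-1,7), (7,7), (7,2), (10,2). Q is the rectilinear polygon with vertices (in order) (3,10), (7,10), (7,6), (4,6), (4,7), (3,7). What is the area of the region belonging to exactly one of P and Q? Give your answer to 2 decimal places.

|P| = 62, |Q| = 15, |P∩Q| = 3.
|P △ Q| = |P| + |Q| − 2·|P∩Q| = 62 + 15 − 6 = 71.00.

71.00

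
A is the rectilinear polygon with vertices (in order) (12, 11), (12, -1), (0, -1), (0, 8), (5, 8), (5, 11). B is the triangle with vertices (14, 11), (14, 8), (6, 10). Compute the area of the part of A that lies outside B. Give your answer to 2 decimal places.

122.25

|A| = 129, |A∩B| = 6.75.
|A ∖ B| = |A| − |A∩B| = 129 − 6.75 = 122.25.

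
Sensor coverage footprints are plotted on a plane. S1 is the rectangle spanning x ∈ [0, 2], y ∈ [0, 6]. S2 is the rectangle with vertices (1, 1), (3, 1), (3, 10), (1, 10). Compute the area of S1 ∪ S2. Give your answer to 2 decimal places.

By inclusion–exclusion:
Individual areas: |S1| = 12, |S2| = 18.
|S1∩S2|: x∈[1,2], y∈[1,6] → 1·5 = 5.
|S1 ∪ S2| = 30 − 5 = 25.00.

25.00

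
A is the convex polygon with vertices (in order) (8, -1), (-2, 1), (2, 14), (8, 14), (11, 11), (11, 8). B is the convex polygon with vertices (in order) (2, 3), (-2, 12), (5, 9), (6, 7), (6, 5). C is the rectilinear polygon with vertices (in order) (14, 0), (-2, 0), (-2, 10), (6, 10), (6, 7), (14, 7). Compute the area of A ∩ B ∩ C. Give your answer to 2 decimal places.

The intersection is the polygon with vertices (5,9), (6,7), (6,5), (2,3), (0,7.5), (0.769,10), (2.667,10).
By the shoelace formula its area is 29.37.

29.37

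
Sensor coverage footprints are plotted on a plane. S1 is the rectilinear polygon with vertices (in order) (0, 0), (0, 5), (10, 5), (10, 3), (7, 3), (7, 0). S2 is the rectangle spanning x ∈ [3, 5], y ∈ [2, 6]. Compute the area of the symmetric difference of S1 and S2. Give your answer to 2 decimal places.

|S1| = 41, |S2| = 8, |S1∩S2| = 6.
|S1 △ S2| = |S1| + |S2| − 2·|S1∩S2| = 41 + 8 − 12 = 37.00.

37.00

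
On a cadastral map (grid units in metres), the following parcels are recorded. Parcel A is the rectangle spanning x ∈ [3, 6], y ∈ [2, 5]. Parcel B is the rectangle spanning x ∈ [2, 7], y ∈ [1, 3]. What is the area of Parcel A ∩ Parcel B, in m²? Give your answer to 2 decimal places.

|Parcel A∩Parcel B|: x∈[3,6], y∈[2,3] → 3·1 = 3.

3.00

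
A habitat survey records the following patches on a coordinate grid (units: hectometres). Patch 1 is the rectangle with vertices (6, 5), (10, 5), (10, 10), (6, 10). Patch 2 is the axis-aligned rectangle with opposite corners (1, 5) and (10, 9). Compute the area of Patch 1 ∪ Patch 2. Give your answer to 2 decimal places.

By inclusion–exclusion:
Individual areas: |Patch 1| = 20, |Patch 2| = 36.
|Patch 1∩Patch 2|: x∈[6,10], y∈[5,9] → 4·4 = 16.
|Patch 1 ∪ Patch 2| = 56 − 16 = 40.00.

40.00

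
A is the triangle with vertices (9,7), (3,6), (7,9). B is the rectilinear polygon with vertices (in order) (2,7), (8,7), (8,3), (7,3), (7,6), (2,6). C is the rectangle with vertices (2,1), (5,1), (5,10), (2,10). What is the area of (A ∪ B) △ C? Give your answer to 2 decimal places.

|A ∪ B| = 13.75.
|(A ∪ B) ∩ C| = 3.1667.
|(A ∪ B) △ C| = 13.75 + 27 − 6.3333 = 34.42.

34.42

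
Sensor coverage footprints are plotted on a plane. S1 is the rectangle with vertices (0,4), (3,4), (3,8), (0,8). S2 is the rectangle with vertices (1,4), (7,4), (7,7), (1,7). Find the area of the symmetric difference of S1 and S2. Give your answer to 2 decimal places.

|S1∩S2|: x∈[1,3], y∈[4,7] → 2·3 = 6.
|S1 △ S2| = |S1| + |S2| − 2·|S1∩S2| = 12 + 18 − 12 = 18.00.

18.00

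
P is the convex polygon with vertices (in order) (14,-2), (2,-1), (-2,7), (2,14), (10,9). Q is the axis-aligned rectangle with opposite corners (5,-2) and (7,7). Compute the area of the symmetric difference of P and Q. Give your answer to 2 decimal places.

|P| = 154, |Q| = 18, |P∩Q| = 16.6667.
|P △ Q| = |P| + |Q| − 2·|P∩Q| = 154 + 18 − 33.3333 = 138.67.

138.67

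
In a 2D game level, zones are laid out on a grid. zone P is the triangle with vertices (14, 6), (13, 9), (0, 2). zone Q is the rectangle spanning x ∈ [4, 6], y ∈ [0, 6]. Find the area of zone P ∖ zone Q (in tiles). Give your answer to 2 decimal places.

20.47

|zone P| = 23, |zone P∩zone Q| = 2.5275.
|zone P ∖ zone Q| = |zone P| − |zone P∩zone Q| = 23 − 2.5275 = 20.47.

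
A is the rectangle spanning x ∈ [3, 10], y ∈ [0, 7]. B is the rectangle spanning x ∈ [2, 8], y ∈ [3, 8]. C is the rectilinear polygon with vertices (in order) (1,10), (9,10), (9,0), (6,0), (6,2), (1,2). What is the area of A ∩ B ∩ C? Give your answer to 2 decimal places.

20.00

The intersection is the polygon with vertices (8,7), (8,3), (3,3), (3,7).
By the shoelace formula its area is 20.00.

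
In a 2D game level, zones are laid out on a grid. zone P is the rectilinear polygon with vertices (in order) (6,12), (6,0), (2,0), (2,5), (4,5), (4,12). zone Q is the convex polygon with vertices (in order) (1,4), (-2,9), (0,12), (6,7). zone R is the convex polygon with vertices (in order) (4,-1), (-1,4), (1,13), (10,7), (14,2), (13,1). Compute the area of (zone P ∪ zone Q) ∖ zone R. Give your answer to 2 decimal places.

10.66

|zone P ∪ zone Q| = 62.
|(zone P ∪ zone Q) ∩ zone R| = 51.3358.
|(zone P ∪ zone Q) ∖ zone R| = 62 − 51.3358 = 10.66.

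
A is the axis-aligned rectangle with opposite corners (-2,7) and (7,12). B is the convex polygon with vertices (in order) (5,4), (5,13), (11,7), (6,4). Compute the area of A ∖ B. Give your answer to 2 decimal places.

|A| = 45, |A∩B| = 9.5.
|A ∖ B| = |A| − |A∩B| = 45 − 9.5 = 35.50.

35.50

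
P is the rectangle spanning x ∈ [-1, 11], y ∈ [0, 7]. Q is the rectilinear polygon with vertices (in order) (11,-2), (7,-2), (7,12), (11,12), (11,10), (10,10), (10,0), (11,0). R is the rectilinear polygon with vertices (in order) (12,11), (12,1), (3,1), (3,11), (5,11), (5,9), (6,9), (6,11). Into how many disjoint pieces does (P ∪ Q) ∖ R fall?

(P ∪ Q) ∖ R splits into 2 disjoint pieces (area 44, area 4).

2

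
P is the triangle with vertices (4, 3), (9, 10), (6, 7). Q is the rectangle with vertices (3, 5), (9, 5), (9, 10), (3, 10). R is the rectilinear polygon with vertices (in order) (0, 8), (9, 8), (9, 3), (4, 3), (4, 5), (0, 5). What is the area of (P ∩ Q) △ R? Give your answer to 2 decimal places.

|P ∩ Q| = 2.5714.
|(P ∩ Q) ∩ R| = 2.
|(P ∩ Q) △ R| = 2.5714 + 37 − 4 = 35.57.

35.57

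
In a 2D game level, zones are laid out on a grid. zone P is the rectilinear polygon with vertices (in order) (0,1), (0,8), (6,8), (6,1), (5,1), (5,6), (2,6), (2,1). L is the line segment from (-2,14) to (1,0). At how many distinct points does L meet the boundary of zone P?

The segment meets the boundary at (0.786,1), (0,4.667).

2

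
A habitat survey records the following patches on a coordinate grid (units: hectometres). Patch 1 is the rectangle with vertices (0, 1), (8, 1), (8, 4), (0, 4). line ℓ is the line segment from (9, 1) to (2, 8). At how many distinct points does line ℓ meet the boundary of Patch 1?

2

The segment meets the boundary at (6,4), (8,2).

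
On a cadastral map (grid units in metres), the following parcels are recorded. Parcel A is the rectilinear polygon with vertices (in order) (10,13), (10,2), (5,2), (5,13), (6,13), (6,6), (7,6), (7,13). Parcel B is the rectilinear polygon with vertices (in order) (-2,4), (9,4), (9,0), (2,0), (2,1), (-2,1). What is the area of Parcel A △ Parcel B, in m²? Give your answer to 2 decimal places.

|Parcel A| = 48, |Parcel B| = 40, |Parcel A∩Parcel B| = 8.
|Parcel A △ Parcel B| = |Parcel A| + |Parcel B| − 2·|Parcel A∩Parcel B| = 48 + 40 − 16 = 72.00.

72.00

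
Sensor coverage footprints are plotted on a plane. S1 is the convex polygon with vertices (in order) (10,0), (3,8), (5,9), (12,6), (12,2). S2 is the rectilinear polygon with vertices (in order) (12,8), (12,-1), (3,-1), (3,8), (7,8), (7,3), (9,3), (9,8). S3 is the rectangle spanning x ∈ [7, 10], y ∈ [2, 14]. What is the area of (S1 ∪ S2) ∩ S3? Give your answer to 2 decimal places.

|S1 ∪ S2| = 82.4911.
|(S1 ∪ S2) ∩ S3| = 17.35.

17.35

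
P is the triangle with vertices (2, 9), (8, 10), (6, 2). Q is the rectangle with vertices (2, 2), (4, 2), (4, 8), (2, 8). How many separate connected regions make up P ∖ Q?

1

P ∖ Q is a single connected region.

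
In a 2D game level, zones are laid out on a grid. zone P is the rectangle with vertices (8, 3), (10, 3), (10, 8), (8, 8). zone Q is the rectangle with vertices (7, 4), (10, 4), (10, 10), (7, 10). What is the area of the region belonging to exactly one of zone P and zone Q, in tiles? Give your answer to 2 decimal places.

12.00

|zone P∩zone Q|: x∈[8,10], y∈[4,8] → 2·4 = 8.
|zone P △ zone Q| = |zone P| + |zone Q| − 2·|zone P∩zone Q| = 10 + 18 − 16 = 12.00.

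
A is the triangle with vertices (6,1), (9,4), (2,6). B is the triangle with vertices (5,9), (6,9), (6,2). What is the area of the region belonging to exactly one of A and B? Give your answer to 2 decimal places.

15.78

|A| = 13.5, |B| = 3.5, |A∩B| = 0.6079.
|A △ B| = |A| + |B| − 2·|A∩B| = 13.5 + 3.5 − 1.2158 = 15.78.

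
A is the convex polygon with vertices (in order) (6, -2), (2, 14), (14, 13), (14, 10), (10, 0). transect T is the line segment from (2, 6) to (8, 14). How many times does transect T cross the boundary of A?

The segment meets the boundary at (7.647,13.529), (3.5,8).

2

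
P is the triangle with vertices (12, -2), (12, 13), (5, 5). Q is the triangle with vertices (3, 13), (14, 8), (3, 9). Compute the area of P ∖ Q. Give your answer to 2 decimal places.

|P| = 52.5, |P∩Q| = 4.1698.
|P ∖ Q| = |P| − |P∩Q| = 52.5 − 4.1698 = 48.33.

48.33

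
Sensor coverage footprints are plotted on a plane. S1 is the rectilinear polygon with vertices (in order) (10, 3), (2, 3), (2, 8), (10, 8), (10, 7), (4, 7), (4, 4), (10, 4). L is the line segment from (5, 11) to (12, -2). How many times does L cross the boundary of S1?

The segment meets the boundary at (9.308,3), (8.769,4), (7.154,7), (6.615,8).

4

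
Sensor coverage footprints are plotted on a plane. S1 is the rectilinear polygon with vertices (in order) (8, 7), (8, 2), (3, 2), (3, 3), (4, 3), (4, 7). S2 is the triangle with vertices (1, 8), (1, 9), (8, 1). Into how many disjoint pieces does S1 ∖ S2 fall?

2

S1 ∖ S2 splits into 2 disjoint pieces (area 14.4196, area 5.5).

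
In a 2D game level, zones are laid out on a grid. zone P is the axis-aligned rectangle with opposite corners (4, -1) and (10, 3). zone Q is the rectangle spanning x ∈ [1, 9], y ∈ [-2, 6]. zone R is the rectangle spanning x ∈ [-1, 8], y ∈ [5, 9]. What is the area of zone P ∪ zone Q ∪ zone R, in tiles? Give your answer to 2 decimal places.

97.00

By inclusion–exclusion:
Individual areas: |zone P| = 24, |zone Q| = 64, |zone R| = 36.
|zone P∩zone Q|: x∈[4,9], y∈[-1,3] → 5·4 = 20.
|zone P∩zone R| = 0 (no overlap).
|zone Q∩zone R|: x∈[1,8], y∈[5,6] → 7·1 = 7.
|zone P∩zone Q∩zone R| = 0.
|zone P ∪ zone Q ∪ zone R| = 124 − 27 + 0 = 97.00.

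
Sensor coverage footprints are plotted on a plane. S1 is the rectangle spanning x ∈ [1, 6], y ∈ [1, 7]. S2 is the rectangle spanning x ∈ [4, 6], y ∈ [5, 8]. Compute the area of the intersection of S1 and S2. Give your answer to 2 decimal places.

4.00

|S1∩S2|: x∈[4,6], y∈[5,7] → 2·2 = 4.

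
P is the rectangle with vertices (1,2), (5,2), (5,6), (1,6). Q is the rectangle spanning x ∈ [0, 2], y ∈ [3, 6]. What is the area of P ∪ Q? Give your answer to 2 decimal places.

By inclusion–exclusion:
Individual areas: |P| = 16, |Q| = 6.
|P∩Q|: x∈[1,2], y∈[3,6] → 1·3 = 3.
|P ∪ Q| = 22 − 3 = 19.00.

19.00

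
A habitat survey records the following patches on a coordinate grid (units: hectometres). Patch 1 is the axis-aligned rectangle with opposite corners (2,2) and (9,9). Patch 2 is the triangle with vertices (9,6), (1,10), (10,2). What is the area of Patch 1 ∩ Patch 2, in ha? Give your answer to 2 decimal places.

The intersection is the polygon with vertices (9,2.889), (2.125,9), (3,9), (9,6).
By the shoelace formula its area is 12.01.

12.01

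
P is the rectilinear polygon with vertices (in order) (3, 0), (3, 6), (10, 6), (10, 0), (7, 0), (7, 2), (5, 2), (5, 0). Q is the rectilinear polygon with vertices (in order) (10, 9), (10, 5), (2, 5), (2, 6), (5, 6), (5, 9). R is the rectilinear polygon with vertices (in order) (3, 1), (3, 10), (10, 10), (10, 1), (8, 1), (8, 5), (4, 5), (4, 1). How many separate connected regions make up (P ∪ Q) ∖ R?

(P ∪ Q) ∖ R splits into 2 disjoint pieces (area 1, area 19).

2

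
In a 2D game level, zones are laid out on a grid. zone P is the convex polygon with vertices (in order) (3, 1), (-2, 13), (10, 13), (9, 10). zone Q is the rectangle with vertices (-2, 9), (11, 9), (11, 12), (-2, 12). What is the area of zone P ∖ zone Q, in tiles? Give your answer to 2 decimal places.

|zone P| = 76.5, |zone P∩zone Q| = 30.2083.
|zone P ∖ zone Q| = |zone P| − |zone P∩zone Q| = 76.5 − 30.2083 = 46.29.

46.29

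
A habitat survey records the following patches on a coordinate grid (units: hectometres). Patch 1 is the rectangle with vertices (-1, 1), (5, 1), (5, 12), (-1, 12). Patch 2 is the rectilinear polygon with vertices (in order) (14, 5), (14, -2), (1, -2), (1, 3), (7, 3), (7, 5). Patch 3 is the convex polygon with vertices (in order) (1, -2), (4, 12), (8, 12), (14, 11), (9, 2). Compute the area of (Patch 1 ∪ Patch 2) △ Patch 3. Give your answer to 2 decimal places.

|Patch 1 ∪ Patch 2| = 137.
|(Patch 1 ∪ Patch 2) ∩ Patch 3| = 45.5.
|(Patch 1 ∪ Patch 2) △ Patch 3| = 137 + 99.5 − 91 = 145.50.

145.50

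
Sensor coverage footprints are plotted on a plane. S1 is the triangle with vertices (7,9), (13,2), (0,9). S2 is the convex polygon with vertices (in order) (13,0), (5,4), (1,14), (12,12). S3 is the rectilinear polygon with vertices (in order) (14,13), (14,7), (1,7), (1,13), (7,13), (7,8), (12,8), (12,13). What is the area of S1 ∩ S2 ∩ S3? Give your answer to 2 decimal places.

The intersection is the polygon with vertices (3,9), (7,9), (7,8), (7.857,8), (8.714,7), (3.8,7).
By the shoelace formula its area is 8.49.

8.49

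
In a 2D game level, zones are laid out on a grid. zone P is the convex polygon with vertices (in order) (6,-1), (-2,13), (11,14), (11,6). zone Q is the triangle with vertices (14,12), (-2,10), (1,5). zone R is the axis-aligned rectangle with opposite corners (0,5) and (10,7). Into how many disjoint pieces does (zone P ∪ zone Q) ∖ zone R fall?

(zone P ∪ zone Q) ∖ zone R is a single connected region.

1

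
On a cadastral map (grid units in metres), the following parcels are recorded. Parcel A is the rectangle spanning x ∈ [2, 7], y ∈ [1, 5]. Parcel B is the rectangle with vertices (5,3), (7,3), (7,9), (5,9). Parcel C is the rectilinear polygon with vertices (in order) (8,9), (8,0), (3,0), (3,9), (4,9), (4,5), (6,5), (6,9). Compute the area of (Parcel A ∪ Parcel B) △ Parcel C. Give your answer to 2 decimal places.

25.00

|Parcel A ∪ Parcel B| = 28.
|(Parcel A ∪ Parcel B) ∩ Parcel C| = 20.
|(Parcel A ∪ Parcel B) △ Parcel C| = 28 + 37 − 40 = 25.00.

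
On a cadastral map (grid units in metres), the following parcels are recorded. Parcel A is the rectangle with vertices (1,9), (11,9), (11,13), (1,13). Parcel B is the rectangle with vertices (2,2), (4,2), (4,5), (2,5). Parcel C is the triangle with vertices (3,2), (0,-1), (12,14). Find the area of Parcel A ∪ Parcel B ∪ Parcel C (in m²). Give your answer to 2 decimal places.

By inclusion–exclusion:
Individual areas: |Parcel A| = 40, |Parcel B| = 6, |Parcel C| = 4.5.
|Parcel A∩Parcel B| = 0 (no overlap).
|Parcel A∩Parcel C| = 0.5833.
|Parcel B∩Parcel C| = 0.9333.
|Parcel A∩Parcel B∩Parcel C| = 0.
|Parcel A ∪ Parcel B ∪ Parcel C| = 50.5 − 1.5167 + 0 = 48.98.

48.98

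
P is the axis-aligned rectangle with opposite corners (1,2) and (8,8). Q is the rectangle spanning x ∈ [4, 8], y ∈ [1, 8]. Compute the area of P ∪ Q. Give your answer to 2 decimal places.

46.00

By inclusion–exclusion:
Individual areas: |P| = 42, |Q| = 28.
|P∩Q|: x∈[4,8], y∈[2,8] → 4·6 = 24.
|P ∪ Q| = 70 − 24 = 46.00.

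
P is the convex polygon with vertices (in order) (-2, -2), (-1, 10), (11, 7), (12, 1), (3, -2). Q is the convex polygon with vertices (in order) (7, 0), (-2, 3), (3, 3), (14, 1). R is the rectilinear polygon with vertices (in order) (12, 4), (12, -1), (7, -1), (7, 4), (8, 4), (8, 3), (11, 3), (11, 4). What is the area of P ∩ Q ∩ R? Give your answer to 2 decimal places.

7.08

The intersection is the polygon with vertices (11.938,1.375), (12,1), (10.5,0.5), (7,0), (7,2.273).
By the shoelace formula its area is 7.08.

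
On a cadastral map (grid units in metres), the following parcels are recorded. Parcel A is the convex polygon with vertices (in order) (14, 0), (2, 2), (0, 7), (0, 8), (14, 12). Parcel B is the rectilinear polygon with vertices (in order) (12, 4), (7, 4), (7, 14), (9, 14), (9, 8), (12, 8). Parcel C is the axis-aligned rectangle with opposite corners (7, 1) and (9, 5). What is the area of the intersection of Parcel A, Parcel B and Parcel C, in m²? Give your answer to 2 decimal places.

The intersection is the polygon with vertices (7,4), (7,5), (9,5), (9,4).
By the shoelace formula its area is 2.00.

2.00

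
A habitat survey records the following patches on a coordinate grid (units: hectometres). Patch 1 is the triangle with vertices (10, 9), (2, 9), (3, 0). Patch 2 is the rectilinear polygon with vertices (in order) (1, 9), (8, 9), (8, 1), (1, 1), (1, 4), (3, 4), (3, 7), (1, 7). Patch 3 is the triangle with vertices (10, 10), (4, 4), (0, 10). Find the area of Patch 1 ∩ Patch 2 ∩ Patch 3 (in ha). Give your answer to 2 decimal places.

The intersection is the polygon with vertices (8,8), (4,4), (3,5.5), (3,7), (2.222,7), (2,9), (8,9).
By the shoelace formula its area is 18.03.

18.03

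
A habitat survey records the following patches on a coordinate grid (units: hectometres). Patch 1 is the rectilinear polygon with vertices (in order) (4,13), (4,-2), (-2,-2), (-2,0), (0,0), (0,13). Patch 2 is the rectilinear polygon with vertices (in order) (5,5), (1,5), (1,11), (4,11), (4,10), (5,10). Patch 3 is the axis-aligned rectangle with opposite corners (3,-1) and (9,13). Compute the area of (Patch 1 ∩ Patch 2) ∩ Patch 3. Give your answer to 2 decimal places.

6.00

The region (Patch 1 ∩ Patch 2) ∩ Patch 3 is the polygon with vertices (4,5), (3,5), (3,11), (4,11), (4,10).
By the shoelace formula its area is 6.00.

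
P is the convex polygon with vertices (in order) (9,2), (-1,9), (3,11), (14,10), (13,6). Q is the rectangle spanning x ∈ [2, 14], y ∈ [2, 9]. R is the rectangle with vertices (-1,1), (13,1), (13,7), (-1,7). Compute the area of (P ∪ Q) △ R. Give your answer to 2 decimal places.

|P ∪ Q| = 107.525.
|(P ∪ Q) ∩ R| = 55.0071.
|(P ∪ Q) △ R| = 107.525 + 84 − 110.0143 = 81.51.

81.51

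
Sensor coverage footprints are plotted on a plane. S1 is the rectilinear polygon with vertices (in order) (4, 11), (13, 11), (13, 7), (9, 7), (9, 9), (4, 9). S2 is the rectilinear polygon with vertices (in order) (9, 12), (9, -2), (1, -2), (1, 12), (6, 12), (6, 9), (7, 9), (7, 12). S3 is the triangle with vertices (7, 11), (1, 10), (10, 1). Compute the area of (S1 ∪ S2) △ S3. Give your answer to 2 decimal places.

|S1 ∪ S2| = 127.
|(S1 ∪ S2) ∩ S3| = 30.3333.
|(S1 ∪ S2) △ S3| = 127 + 31.5 − 60.6667 = 97.83.

97.83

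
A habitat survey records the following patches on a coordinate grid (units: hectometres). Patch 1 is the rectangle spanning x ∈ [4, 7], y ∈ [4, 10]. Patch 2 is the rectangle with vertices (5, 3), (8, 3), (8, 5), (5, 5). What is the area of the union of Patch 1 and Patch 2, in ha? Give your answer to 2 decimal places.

By inclusion–exclusion:
Individual areas: |Patch 1| = 18, |Patch 2| = 6.
|Patch 1∩Patch 2|: x∈[5,7], y∈[4,5] → 2·1 = 2.
|Patch 1 ∪ Patch 2| = 24 − 2 = 22.00.

22.00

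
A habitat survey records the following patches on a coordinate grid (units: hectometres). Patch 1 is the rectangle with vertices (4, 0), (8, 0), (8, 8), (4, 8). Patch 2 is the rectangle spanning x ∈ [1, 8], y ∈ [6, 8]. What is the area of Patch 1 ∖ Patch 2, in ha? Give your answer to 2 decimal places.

24.00

|Patch 1∩Patch 2|: x∈[4,8], y∈[6,8] → 4·2 = 8.
|Patch 1| = 32.
|Patch 1 ∖ Patch 2| = |Patch 1| − |Patch 1∩Patch 2| = 32 − 8 = 24.00.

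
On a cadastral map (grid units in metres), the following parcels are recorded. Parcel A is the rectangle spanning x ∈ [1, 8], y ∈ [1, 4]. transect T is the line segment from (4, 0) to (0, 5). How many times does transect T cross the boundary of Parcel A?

The segment meets the boundary at (1,3.75), (3.2,1).

2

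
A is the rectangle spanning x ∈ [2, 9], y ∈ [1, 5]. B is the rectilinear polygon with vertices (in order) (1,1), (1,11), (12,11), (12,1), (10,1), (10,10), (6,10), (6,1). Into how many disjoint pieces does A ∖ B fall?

A ∖ B is a single connected region.

1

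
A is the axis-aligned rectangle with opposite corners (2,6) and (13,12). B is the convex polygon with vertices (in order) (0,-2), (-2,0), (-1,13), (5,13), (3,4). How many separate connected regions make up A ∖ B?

A ∖ B is a single connected region.

1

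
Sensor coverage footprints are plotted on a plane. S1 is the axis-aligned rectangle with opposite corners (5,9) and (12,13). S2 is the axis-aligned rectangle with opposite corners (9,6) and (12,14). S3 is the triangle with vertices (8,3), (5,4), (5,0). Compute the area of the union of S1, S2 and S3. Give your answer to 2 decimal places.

By inclusion–exclusion:
Individual areas: |S1| = 28, |S2| = 24, |S3| = 6.
|S1∩S2|: x∈[9,12], y∈[9,13] → 3·4 = 12.
|S1∩S3| = 0.
|S2∩S3| = 0.
|S1∩S2∩S3| = 0.
|S1 ∪ S2 ∪ S3| = 58 − 12 + 0 = 46.00.

46.00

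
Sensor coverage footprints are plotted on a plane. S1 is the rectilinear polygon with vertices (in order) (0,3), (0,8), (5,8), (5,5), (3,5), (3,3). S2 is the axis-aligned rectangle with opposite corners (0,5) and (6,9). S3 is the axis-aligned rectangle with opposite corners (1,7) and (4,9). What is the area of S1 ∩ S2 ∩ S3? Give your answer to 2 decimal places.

3.00

The intersection is the polygon with vertices (4,8), (4,7), (1,7), (1,8).
By the shoelace formula its area is 3.00.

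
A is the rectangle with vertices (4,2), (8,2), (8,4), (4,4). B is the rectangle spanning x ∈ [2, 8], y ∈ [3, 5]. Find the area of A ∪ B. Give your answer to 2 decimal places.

16.00

By inclusion–exclusion:
Individual areas: |A| = 8, |B| = 12.
|A∩B|: x∈[4,8], y∈[3,4] → 4·1 = 4.
|A ∪ B| = 20 − 4 = 16.00.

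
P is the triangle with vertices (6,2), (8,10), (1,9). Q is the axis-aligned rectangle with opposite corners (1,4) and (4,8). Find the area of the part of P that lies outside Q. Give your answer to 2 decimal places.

|P| = 27, |P∩Q| = 3.6571.
|P ∖ Q| = |P| − |P∩Q| = 27 − 3.6571 = 23.34.

23.34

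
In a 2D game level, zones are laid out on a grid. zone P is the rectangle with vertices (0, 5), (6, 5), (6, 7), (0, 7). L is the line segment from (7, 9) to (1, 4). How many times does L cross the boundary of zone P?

The segment meets the boundary at (2.2,5), (4.6,7).

2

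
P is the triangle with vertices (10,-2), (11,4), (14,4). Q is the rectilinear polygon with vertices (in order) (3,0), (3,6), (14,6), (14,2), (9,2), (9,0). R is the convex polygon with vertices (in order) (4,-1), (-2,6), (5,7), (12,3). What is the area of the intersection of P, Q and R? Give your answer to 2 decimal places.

0.73

The intersection is the polygon with vertices (10.935,3.609), (12,3), (10.727,2.364).
By the shoelace formula its area is 0.73.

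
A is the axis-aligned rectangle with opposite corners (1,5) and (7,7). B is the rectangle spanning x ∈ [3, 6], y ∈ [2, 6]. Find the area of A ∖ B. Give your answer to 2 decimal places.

|A∩B|: x∈[3,6], y∈[5,6] → 3·1 = 3.
|A| = 12.
|A ∖ B| = |A| − |A∩B| = 12 − 3 = 9.00.

9.00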